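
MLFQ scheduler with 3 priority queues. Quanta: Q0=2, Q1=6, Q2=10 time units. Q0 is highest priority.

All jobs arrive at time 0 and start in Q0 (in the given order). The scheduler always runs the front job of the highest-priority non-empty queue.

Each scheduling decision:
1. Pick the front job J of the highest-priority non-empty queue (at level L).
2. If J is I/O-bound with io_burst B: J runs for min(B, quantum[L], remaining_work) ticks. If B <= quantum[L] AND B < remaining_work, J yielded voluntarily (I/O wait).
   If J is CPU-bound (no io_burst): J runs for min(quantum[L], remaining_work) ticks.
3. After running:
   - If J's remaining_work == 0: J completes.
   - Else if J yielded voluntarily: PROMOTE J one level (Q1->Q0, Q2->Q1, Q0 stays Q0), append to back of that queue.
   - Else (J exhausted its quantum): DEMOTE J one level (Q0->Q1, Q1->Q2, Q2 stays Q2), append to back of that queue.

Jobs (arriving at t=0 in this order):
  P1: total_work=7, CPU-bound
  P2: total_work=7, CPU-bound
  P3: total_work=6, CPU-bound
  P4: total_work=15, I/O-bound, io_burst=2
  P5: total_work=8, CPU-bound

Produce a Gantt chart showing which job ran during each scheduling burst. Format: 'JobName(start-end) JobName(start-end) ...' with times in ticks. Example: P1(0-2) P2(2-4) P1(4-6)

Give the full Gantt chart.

t=0-2: P1@Q0 runs 2, rem=5, quantum used, demote→Q1. Q0=[P2,P3,P4,P5] Q1=[P1] Q2=[]
t=2-4: P2@Q0 runs 2, rem=5, quantum used, demote→Q1. Q0=[P3,P4,P5] Q1=[P1,P2] Q2=[]
t=4-6: P3@Q0 runs 2, rem=4, quantum used, demote→Q1. Q0=[P4,P5] Q1=[P1,P2,P3] Q2=[]
t=6-8: P4@Q0 runs 2, rem=13, I/O yield, promote→Q0. Q0=[P5,P4] Q1=[P1,P2,P3] Q2=[]
t=8-10: P5@Q0 runs 2, rem=6, quantum used, demote→Q1. Q0=[P4] Q1=[P1,P2,P3,P5] Q2=[]
t=10-12: P4@Q0 runs 2, rem=11, I/O yield, promote→Q0. Q0=[P4] Q1=[P1,P2,P3,P5] Q2=[]
t=12-14: P4@Q0 runs 2, rem=9, I/O yield, promote→Q0. Q0=[P4] Q1=[P1,P2,P3,P5] Q2=[]
t=14-16: P4@Q0 runs 2, rem=7, I/O yield, promote→Q0. Q0=[P4] Q1=[P1,P2,P3,P5] Q2=[]
t=16-18: P4@Q0 runs 2, rem=5, I/O yield, promote→Q0. Q0=[P4] Q1=[P1,P2,P3,P5] Q2=[]
t=18-20: P4@Q0 runs 2, rem=3, I/O yield, promote→Q0. Q0=[P4] Q1=[P1,P2,P3,P5] Q2=[]
t=20-22: P4@Q0 runs 2, rem=1, I/O yield, promote→Q0. Q0=[P4] Q1=[P1,P2,P3,P5] Q2=[]
t=22-23: P4@Q0 runs 1, rem=0, completes. Q0=[] Q1=[P1,P2,P3,P5] Q2=[]
t=23-28: P1@Q1 runs 5, rem=0, completes. Q0=[] Q1=[P2,P3,P5] Q2=[]
t=28-33: P2@Q1 runs 5, rem=0, completes. Q0=[] Q1=[P3,P5] Q2=[]
t=33-37: P3@Q1 runs 4, rem=0, completes. Q0=[] Q1=[P5] Q2=[]
t=37-43: P5@Q1 runs 6, rem=0, completes. Q0=[] Q1=[] Q2=[]

Answer: P1(0-2) P2(2-4) P3(4-6) P4(6-8) P5(8-10) P4(10-12) P4(12-14) P4(14-16) P4(16-18) P4(18-20) P4(20-22) P4(22-23) P1(23-28) P2(28-33) P3(33-37) P5(37-43)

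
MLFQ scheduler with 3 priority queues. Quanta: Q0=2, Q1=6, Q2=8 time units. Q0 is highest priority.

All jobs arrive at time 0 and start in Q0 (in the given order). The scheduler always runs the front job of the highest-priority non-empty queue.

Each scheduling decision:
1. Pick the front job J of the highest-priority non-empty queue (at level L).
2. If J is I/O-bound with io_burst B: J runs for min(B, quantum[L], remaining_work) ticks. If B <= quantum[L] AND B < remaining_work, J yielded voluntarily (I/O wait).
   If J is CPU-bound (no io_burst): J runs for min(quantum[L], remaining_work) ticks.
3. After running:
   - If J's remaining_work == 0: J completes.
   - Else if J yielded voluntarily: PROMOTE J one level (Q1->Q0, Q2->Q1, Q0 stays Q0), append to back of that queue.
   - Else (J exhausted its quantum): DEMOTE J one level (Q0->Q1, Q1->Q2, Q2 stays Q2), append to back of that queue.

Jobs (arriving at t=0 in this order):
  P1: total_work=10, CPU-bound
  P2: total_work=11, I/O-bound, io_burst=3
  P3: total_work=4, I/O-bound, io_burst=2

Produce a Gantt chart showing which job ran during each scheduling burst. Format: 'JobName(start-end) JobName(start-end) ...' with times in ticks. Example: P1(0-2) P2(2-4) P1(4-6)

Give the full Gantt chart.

Answer: P1(0-2) P2(2-4) P3(4-6) P3(6-8) P1(8-14) P2(14-17) P2(17-19) P2(19-22) P2(22-23) P1(23-25)

Derivation:
t=0-2: P1@Q0 runs 2, rem=8, quantum used, demote→Q1. Q0=[P2,P3] Q1=[P1] Q2=[]
t=2-4: P2@Q0 runs 2, rem=9, quantum used, demote→Q1. Q0=[P3] Q1=[P1,P2] Q2=[]
t=4-6: P3@Q0 runs 2, rem=2, I/O yield, promote→Q0. Q0=[P3] Q1=[P1,P2] Q2=[]
t=6-8: P3@Q0 runs 2, rem=0, completes. Q0=[] Q1=[P1,P2] Q2=[]
t=8-14: P1@Q1 runs 6, rem=2, quantum used, demote→Q2. Q0=[] Q1=[P2] Q2=[P1]
t=14-17: P2@Q1 runs 3, rem=6, I/O yield, promote→Q0. Q0=[P2] Q1=[] Q2=[P1]
t=17-19: P2@Q0 runs 2, rem=4, quantum used, demote→Q1. Q0=[] Q1=[P2] Q2=[P1]
t=19-22: P2@Q1 runs 3, rem=1, I/O yield, promote→Q0. Q0=[P2] Q1=[] Q2=[P1]
t=22-23: P2@Q0 runs 1, rem=0, completes. Q0=[] Q1=[] Q2=[P1]
t=23-25: P1@Q2 runs 2, rem=0, completes. Q0=[] Q1=[] Q2=[]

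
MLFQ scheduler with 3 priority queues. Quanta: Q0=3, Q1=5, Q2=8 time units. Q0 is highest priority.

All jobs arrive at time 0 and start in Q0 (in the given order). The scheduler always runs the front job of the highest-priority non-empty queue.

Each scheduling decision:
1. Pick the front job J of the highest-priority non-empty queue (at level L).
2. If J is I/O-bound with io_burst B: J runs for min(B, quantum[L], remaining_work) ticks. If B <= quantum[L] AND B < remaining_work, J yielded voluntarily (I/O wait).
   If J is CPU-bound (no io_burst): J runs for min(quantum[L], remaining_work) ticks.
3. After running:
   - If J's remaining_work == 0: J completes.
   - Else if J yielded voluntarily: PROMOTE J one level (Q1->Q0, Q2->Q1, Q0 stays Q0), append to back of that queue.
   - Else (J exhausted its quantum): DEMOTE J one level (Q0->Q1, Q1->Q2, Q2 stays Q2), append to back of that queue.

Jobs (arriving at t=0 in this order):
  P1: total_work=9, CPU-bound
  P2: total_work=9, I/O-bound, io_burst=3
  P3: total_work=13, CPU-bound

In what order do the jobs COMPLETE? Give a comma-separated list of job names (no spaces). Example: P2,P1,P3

t=0-3: P1@Q0 runs 3, rem=6, quantum used, demote→Q1. Q0=[P2,P3] Q1=[P1] Q2=[]
t=3-6: P2@Q0 runs 3, rem=6, I/O yield, promote→Q0. Q0=[P3,P2] Q1=[P1] Q2=[]
t=6-9: P3@Q0 runs 3, rem=10, quantum used, demote→Q1. Q0=[P2] Q1=[P1,P3] Q2=[]
t=9-12: P2@Q0 runs 3, rem=3, I/O yield, promote→Q0. Q0=[P2] Q1=[P1,P3] Q2=[]
t=12-15: P2@Q0 runs 3, rem=0, completes. Q0=[] Q1=[P1,P3] Q2=[]
t=15-20: P1@Q1 runs 5, rem=1, quantum used, demote→Q2. Q0=[] Q1=[P3] Q2=[P1]
t=20-25: P3@Q1 runs 5, rem=5, quantum used, demote→Q2. Q0=[] Q1=[] Q2=[P1,P3]
t=25-26: P1@Q2 runs 1, rem=0, completes. Q0=[] Q1=[] Q2=[P3]
t=26-31: P3@Q2 runs 5, rem=0, completes. Q0=[] Q1=[] Q2=[]

Answer: P2,P1,P3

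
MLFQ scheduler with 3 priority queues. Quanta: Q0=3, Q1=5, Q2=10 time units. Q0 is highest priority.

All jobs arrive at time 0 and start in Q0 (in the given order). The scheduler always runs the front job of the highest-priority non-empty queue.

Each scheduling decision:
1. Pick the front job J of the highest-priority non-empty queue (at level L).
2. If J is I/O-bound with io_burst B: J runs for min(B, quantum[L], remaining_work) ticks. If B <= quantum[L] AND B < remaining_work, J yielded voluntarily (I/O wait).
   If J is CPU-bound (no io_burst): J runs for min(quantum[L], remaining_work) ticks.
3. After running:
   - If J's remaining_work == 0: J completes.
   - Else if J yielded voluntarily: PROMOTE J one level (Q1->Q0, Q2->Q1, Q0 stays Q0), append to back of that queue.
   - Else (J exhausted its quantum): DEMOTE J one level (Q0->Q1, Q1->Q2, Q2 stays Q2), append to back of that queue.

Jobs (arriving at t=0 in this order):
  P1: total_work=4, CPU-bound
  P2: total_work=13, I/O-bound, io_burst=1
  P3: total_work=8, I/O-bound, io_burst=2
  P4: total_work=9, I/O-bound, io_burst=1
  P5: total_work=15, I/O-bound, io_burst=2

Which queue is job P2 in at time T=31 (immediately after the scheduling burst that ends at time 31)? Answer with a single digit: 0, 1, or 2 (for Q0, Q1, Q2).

Answer: 0

Derivation:
t=0-3: P1@Q0 runs 3, rem=1, quantum used, demote→Q1. Q0=[P2,P3,P4,P5] Q1=[P1] Q2=[]
t=3-4: P2@Q0 runs 1, rem=12, I/O yield, promote→Q0. Q0=[P3,P4,P5,P2] Q1=[P1] Q2=[]
t=4-6: P3@Q0 runs 2, rem=6, I/O yield, promote→Q0. Q0=[P4,P5,P2,P3] Q1=[P1] Q2=[]
t=6-7: P4@Q0 runs 1, rem=8, I/O yield, promote→Q0. Q0=[P5,P2,P3,P4] Q1=[P1] Q2=[]
t=7-9: P5@Q0 runs 2, rem=13, I/O yield, promote→Q0. Q0=[P2,P3,P4,P5] Q1=[P1] Q2=[]
t=9-10: P2@Q0 runs 1, rem=11, I/O yield, promote→Q0. Q0=[P3,P4,P5,P2] Q1=[P1] Q2=[]
t=10-12: P3@Q0 runs 2, rem=4, I/O yield, promote→Q0. Q0=[P4,P5,P2,P3] Q1=[P1] Q2=[]
t=12-13: P4@Q0 runs 1, rem=7, I/O yield, promote→Q0. Q0=[P5,P2,P3,P4] Q1=[P1] Q2=[]
t=13-15: P5@Q0 runs 2, rem=11, I/O yield, promote→Q0. Q0=[P2,P3,P4,P5] Q1=[P1] Q2=[]
t=15-16: P2@Q0 runs 1, rem=10, I/O yield, promote→Q0. Q0=[P3,P4,P5,P2] Q1=[P1] Q2=[]
t=16-18: P3@Q0 runs 2, rem=2, I/O yield, promote→Q0. Q0=[P4,P5,P2,P3] Q1=[P1] Q2=[]
t=18-19: P4@Q0 runs 1, rem=6, I/O yield, promote→Q0. Q0=[P5,P2,P3,P4] Q1=[P1] Q2=[]
t=19-21: P5@Q0 runs 2, rem=9, I/O yield, promote→Q0. Q0=[P2,P3,P4,P5] Q1=[P1] Q2=[]
t=21-22: P2@Q0 runs 1, rem=9, I/O yield, promote→Q0. Q0=[P3,P4,P5,P2] Q1=[P1] Q2=[]
t=22-24: P3@Q0 runs 2, rem=0, completes. Q0=[P4,P5,P2] Q1=[P1] Q2=[]
t=24-25: P4@Q0 runs 1, rem=5, I/O yield, promote→Q0. Q0=[P5,P2,P4] Q1=[P1] Q2=[]
t=25-27: P5@Q0 runs 2, rem=7, I/O yield, promote→Q0. Q0=[P2,P4,P5] Q1=[P1] Q2=[]
t=27-28: P2@Q0 runs 1, rem=8, I/O yield, promote→Q0. Q0=[P4,P5,P2] Q1=[P1] Q2=[]
t=28-29: P4@Q0 runs 1, rem=4, I/O yield, promote→Q0. Q0=[P5,P2,P4] Q1=[P1] Q2=[]
t=29-31: P5@Q0 runs 2, rem=5, I/O yield, promote→Q0. Q0=[P2,P4,P5] Q1=[P1] Q2=[]
t=31-32: P2@Q0 runs 1, rem=7, I/O yield, promote→Q0. Q0=[P4,P5,P2] Q1=[P1] Q2=[]
t=32-33: P4@Q0 runs 1, rem=3, I/O yield, promote→Q0. Q0=[P5,P2,P4] Q1=[P1] Q2=[]
t=33-35: P5@Q0 runs 2, rem=3, I/O yield, promote→Q0. Q0=[P2,P4,P5] Q1=[P1] Q2=[]
t=35-36: P2@Q0 runs 1, rem=6, I/O yield, promote→Q0. Q0=[P4,P5,P2] Q1=[P1] Q2=[]
t=36-37: P4@Q0 runs 1, rem=2, I/O yield, promote→Q0. Q0=[P5,P2,P4] Q1=[P1] Q2=[]
t=37-39: P5@Q0 runs 2, rem=1, I/O yield, promote→Q0. Q0=[P2,P4,P5] Q1=[P1] Q2=[]
t=39-40: P2@Q0 runs 1, rem=5, I/O yield, promote→Q0. Q0=[P4,P5,P2] Q1=[P1] Q2=[]
t=40-41: P4@Q0 runs 1, rem=1, I/O yield, promote→Q0. Q0=[P5,P2,P4] Q1=[P1] Q2=[]
t=41-42: P5@Q0 runs 1, rem=0, completes. Q0=[P2,P4] Q1=[P1] Q2=[]
t=42-43: P2@Q0 runs 1, rem=4, I/O yield, promote→Q0. Q0=[P4,P2] Q1=[P1] Q2=[]
t=43-44: P4@Q0 runs 1, rem=0, completes. Q0=[P2] Q1=[P1] Q2=[]
t=44-45: P2@Q0 runs 1, rem=3, I/O yield, promote→Q0. Q0=[P2] Q1=[P1] Q2=[]
t=45-46: P2@Q0 runs 1, rem=2, I/O yield, promote→Q0. Q0=[P2] Q1=[P1] Q2=[]
t=46-47: P2@Q0 runs 1, rem=1, I/O yield, promote→Q0. Q0=[P2] Q1=[P1] Q2=[]
t=47-48: P2@Q0 runs 1, rem=0, completes. Q0=[] Q1=[P1] Q2=[]
t=48-49: P1@Q1 runs 1, rem=0, completes. Q0=[] Q1=[] Q2=[]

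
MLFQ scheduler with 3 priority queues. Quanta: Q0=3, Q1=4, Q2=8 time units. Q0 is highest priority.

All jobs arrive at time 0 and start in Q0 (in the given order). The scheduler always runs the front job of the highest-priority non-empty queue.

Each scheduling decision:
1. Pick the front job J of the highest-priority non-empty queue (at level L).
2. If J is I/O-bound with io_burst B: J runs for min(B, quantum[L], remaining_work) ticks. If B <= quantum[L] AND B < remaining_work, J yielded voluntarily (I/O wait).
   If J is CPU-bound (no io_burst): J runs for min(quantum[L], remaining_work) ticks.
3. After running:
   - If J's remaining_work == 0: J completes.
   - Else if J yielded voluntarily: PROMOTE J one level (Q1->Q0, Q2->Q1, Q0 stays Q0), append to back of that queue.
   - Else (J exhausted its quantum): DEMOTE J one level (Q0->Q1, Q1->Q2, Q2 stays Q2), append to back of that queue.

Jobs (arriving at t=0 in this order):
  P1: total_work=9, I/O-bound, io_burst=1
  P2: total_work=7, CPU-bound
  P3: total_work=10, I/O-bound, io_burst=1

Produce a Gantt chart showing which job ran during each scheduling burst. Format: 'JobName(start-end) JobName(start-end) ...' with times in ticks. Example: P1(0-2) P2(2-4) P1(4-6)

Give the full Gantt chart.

t=0-1: P1@Q0 runs 1, rem=8, I/O yield, promote→Q0. Q0=[P2,P3,P1] Q1=[] Q2=[]
t=1-4: P2@Q0 runs 3, rem=4, quantum used, demote→Q1. Q0=[P3,P1] Q1=[P2] Q2=[]
t=4-5: P3@Q0 runs 1, rem=9, I/O yield, promote→Q0. Q0=[P1,P3] Q1=[P2] Q2=[]
t=5-6: P1@Q0 runs 1, rem=7, I/O yield, promote→Q0. Q0=[P3,P1] Q1=[P2] Q2=[]
t=6-7: P3@Q0 runs 1, rem=8, I/O yield, promote→Q0. Q0=[P1,P3] Q1=[P2] Q2=[]
t=7-8: P1@Q0 runs 1, rem=6, I/O yield, promote→Q0. Q0=[P3,P1] Q1=[P2] Q2=[]
t=8-9: P3@Q0 runs 1, rem=7, I/O yield, promote→Q0. Q0=[P1,P3] Q1=[P2] Q2=[]
t=9-10: P1@Q0 runs 1, rem=5, I/O yield, promote→Q0. Q0=[P3,P1] Q1=[P2] Q2=[]
t=10-11: P3@Q0 runs 1, rem=6, I/O yield, promote→Q0. Q0=[P1,P3] Q1=[P2] Q2=[]
t=11-12: P1@Q0 runs 1, rem=4, I/O yield, promote→Q0. Q0=[P3,P1] Q1=[P2] Q2=[]
t=12-13: P3@Q0 runs 1, rem=5, I/O yield, promote→Q0. Q0=[P1,P3] Q1=[P2] Q2=[]
t=13-14: P1@Q0 runs 1, rem=3, I/O yield, promote→Q0. Q0=[P3,P1] Q1=[P2] Q2=[]
t=14-15: P3@Q0 runs 1, rem=4, I/O yield, promote→Q0. Q0=[P1,P3] Q1=[P2] Q2=[]
t=15-16: P1@Q0 runs 1, rem=2, I/O yield, promote→Q0. Q0=[P3,P1] Q1=[P2] Q2=[]
t=16-17: P3@Q0 runs 1, rem=3, I/O yield, promote→Q0. Q0=[P1,P3] Q1=[P2] Q2=[]
t=17-18: P1@Q0 runs 1, rem=1, I/O yield, promote→Q0. Q0=[P3,P1] Q1=[P2] Q2=[]
t=18-19: P3@Q0 runs 1, rem=2, I/O yield, promote→Q0. Q0=[P1,P3] Q1=[P2] Q2=[]
t=19-20: P1@Q0 runs 1, rem=0, completes. Q0=[P3] Q1=[P2] Q2=[]
t=20-21: P3@Q0 runs 1, rem=1, I/O yield, promote→Q0. Q0=[P3] Q1=[P2] Q2=[]
t=21-22: P3@Q0 runs 1, rem=0, completes. Q0=[] Q1=[P2] Q2=[]
t=22-26: P2@Q1 runs 4, rem=0, completes. Q0=[] Q1=[] Q2=[]

Answer: P1(0-1) P2(1-4) P3(4-5) P1(5-6) P3(6-7) P1(7-8) P3(8-9) P1(9-10) P3(10-11) P1(11-12) P3(12-13) P1(13-14) P3(14-15) P1(15-16) P3(16-17) P1(17-18) P3(18-19) P1(19-20) P3(20-21) P3(21-22) P2(22-26)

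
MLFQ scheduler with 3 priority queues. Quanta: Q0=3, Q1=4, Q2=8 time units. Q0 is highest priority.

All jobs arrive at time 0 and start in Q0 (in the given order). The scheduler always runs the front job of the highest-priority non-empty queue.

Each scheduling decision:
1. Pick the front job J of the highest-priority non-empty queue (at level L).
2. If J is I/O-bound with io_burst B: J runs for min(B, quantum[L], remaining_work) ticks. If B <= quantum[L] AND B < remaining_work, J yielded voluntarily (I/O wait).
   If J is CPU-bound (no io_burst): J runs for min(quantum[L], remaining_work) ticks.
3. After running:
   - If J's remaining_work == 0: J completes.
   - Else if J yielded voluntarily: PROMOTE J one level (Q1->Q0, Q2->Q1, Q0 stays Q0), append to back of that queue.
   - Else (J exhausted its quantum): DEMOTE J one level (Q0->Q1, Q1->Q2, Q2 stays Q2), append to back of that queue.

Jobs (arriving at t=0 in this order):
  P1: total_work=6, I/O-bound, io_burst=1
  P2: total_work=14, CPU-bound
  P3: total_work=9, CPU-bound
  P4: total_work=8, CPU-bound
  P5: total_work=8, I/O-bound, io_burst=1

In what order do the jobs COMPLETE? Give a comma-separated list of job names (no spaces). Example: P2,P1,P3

t=0-1: P1@Q0 runs 1, rem=5, I/O yield, promote→Q0. Q0=[P2,P3,P4,P5,P1] Q1=[] Q2=[]
t=1-4: P2@Q0 runs 3, rem=11, quantum used, demote→Q1. Q0=[P3,P4,P5,P1] Q1=[P2] Q2=[]
t=4-7: P3@Q0 runs 3, rem=6, quantum used, demote→Q1. Q0=[P4,P5,P1] Q1=[P2,P3] Q2=[]
t=7-10: P4@Q0 runs 3, rem=5, quantum used, demote→Q1. Q0=[P5,P1] Q1=[P2,P3,P4] Q2=[]
t=10-11: P5@Q0 runs 1, rem=7, I/O yield, promote→Q0. Q0=[P1,P5] Q1=[P2,P3,P4] Q2=[]
t=11-12: P1@Q0 runs 1, rem=4, I/O yield, promote→Q0. Q0=[P5,P1] Q1=[P2,P3,P4] Q2=[]
t=12-13: P5@Q0 runs 1, rem=6, I/O yield, promote→Q0. Q0=[P1,P5] Q1=[P2,P3,P4] Q2=[]
t=13-14: P1@Q0 runs 1, rem=3, I/O yield, promote→Q0. Q0=[P5,P1] Q1=[P2,P3,P4] Q2=[]
t=14-15: P5@Q0 runs 1, rem=5, I/O yield, promote→Q0. Q0=[P1,P5] Q1=[P2,P3,P4] Q2=[]
t=15-16: P1@Q0 runs 1, rem=2, I/O yield, promote→Q0. Q0=[P5,P1] Q1=[P2,P3,P4] Q2=[]
t=16-17: P5@Q0 runs 1, rem=4, I/O yield, promote→Q0. Q0=[P1,P5] Q1=[P2,P3,P4] Q2=[]
t=17-18: P1@Q0 runs 1, rem=1, I/O yield, promote→Q0. Q0=[P5,P1] Q1=[P2,P3,P4] Q2=[]
t=18-19: P5@Q0 runs 1, rem=3, I/O yield, promote→Q0. Q0=[P1,P5] Q1=[P2,P3,P4] Q2=[]
t=19-20: P1@Q0 runs 1, rem=0, completes. Q0=[P5] Q1=[P2,P3,P4] Q2=[]
t=20-21: P5@Q0 runs 1, rem=2, I/O yield, promote→Q0. Q0=[P5] Q1=[P2,P3,P4] Q2=[]
t=21-22: P5@Q0 runs 1, rem=1, I/O yield, promote→Q0. Q0=[P5] Q1=[P2,P3,P4] Q2=[]
t=22-23: P5@Q0 runs 1, rem=0, completes. Q0=[] Q1=[P2,P3,P4] Q2=[]
t=23-27: P2@Q1 runs 4, rem=7, quantum used, demote→Q2. Q0=[] Q1=[P3,P4] Q2=[P2]
t=27-31: P3@Q1 runs 4, rem=2, quantum used, demote→Q2. Q0=[] Q1=[P4] Q2=[P2,P3]
t=31-35: P4@Q1 runs 4, rem=1, quantum used, demote→Q2. Q0=[] Q1=[] Q2=[P2,P3,P4]
t=35-42: P2@Q2 runs 7, rem=0, completes. Q0=[] Q1=[] Q2=[P3,P4]
t=42-44: P3@Q2 runs 2, rem=0, completes. Q0=[] Q1=[] Q2=[P4]
t=44-45: P4@Q2 runs 1, rem=0, completes. Q0=[] Q1=[] Q2=[]

Answer: P1,P5,P2,P3,P4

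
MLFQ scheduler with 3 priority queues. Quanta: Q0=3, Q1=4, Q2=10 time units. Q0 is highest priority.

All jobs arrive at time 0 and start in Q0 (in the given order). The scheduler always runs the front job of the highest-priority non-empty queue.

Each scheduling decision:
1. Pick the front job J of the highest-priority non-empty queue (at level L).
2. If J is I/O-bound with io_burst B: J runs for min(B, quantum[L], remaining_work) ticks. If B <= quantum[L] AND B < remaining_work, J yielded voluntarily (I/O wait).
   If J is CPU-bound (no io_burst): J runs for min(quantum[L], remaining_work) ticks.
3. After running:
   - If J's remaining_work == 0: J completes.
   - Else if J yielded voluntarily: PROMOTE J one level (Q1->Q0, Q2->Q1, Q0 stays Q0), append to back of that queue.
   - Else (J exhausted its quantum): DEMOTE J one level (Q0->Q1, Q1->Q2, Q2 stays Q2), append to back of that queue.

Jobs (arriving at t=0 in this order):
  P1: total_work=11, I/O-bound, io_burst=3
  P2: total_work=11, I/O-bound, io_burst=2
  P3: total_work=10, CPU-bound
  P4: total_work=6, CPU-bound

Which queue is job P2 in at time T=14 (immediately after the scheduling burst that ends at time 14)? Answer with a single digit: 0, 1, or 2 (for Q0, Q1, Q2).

Answer: 0

Derivation:
t=0-3: P1@Q0 runs 3, rem=8, I/O yield, promote→Q0. Q0=[P2,P3,P4,P1] Q1=[] Q2=[]
t=3-5: P2@Q0 runs 2, rem=9, I/O yield, promote→Q0. Q0=[P3,P4,P1,P2] Q1=[] Q2=[]
t=5-8: P3@Q0 runs 3, rem=7, quantum used, demote→Q1. Q0=[P4,P1,P2] Q1=[P3] Q2=[]
t=8-11: P4@Q0 runs 3, rem=3, quantum used, demote→Q1. Q0=[P1,P2] Q1=[P3,P4] Q2=[]
t=11-14: P1@Q0 runs 3, rem=5, I/O yield, promote→Q0. Q0=[P2,P1] Q1=[P3,P4] Q2=[]
t=14-16: P2@Q0 runs 2, rem=7, I/O yield, promote→Q0. Q0=[P1,P2] Q1=[P3,P4] Q2=[]
t=16-19: P1@Q0 runs 3, rem=2, I/O yield, promote→Q0. Q0=[P2,P1] Q1=[P3,P4] Q2=[]
t=19-21: P2@Q0 runs 2, rem=5, I/O yield, promote→Q0. Q0=[P1,P2] Q1=[P3,P4] Q2=[]
t=21-23: P1@Q0 runs 2, rem=0, completes. Q0=[P2] Q1=[P3,P4] Q2=[]
t=23-25: P2@Q0 runs 2, rem=3, I/O yield, promote→Q0. Q0=[P2] Q1=[P3,P4] Q2=[]
t=25-27: P2@Q0 runs 2, rem=1, I/O yield, promote→Q0. Q0=[P2] Q1=[P3,P4] Q2=[]
t=27-28: P2@Q0 runs 1, rem=0, completes. Q0=[] Q1=[P3,P4] Q2=[]
t=28-32: P3@Q1 runs 4, rem=3, quantum used, demote→Q2. Q0=[] Q1=[P4] Q2=[P3]
t=32-35: P4@Q1 runs 3, rem=0, completes. Q0=[] Q1=[] Q2=[P3]
t=35-38: P3@Q2 runs 3, rem=0, completes. Q0=[] Q1=[] Q2=[]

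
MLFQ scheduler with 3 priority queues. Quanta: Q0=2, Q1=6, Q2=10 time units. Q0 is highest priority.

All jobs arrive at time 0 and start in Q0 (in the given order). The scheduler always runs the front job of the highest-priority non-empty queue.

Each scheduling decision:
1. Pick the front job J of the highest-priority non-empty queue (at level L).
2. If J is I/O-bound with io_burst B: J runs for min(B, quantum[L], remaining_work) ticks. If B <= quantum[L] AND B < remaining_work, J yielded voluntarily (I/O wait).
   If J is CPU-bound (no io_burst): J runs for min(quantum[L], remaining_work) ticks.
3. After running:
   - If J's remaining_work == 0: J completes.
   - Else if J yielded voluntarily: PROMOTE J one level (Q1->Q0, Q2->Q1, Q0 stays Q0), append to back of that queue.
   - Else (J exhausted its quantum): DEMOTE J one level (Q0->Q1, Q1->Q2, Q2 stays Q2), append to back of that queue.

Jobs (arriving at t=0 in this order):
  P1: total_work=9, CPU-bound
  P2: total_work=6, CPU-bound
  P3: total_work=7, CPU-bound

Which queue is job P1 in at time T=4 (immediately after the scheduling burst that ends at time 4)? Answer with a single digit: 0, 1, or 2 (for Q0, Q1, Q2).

t=0-2: P1@Q0 runs 2, rem=7, quantum used, demote→Q1. Q0=[P2,P3] Q1=[P1] Q2=[]
t=2-4: P2@Q0 runs 2, rem=4, quantum used, demote→Q1. Q0=[P3] Q1=[P1,P2] Q2=[]
t=4-6: P3@Q0 runs 2, rem=5, quantum used, demote→Q1. Q0=[] Q1=[P1,P2,P3] Q2=[]
t=6-12: P1@Q1 runs 6, rem=1, quantum used, demote→Q2. Q0=[] Q1=[P2,P3] Q2=[P1]
t=12-16: P2@Q1 runs 4, rem=0, completes. Q0=[] Q1=[P3] Q2=[P1]
t=16-21: P3@Q1 runs 5, rem=0, completes. Q0=[] Q1=[] Q2=[P1]
t=21-22: P1@Q2 runs 1, rem=0, completes. Q0=[] Q1=[] Q2=[]

Answer: 1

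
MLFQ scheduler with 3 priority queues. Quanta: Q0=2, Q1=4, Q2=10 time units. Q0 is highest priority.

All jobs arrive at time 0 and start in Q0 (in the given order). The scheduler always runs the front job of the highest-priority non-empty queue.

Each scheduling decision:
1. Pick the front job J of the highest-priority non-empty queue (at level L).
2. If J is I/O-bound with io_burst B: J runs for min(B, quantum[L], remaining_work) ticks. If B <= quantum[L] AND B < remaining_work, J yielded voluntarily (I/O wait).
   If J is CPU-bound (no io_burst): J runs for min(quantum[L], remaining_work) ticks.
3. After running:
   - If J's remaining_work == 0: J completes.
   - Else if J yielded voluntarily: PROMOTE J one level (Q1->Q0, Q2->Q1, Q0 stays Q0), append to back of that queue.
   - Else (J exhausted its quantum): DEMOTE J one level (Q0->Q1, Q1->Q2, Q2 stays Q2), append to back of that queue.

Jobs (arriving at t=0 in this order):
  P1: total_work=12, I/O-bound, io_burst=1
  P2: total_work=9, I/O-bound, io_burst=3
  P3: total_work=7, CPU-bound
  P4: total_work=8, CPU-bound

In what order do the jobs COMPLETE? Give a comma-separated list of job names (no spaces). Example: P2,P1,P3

Answer: P1,P2,P3,P4

Derivation:
t=0-1: P1@Q0 runs 1, rem=11, I/O yield, promote→Q0. Q0=[P2,P3,P4,P1] Q1=[] Q2=[]
t=1-3: P2@Q0 runs 2, rem=7, quantum used, demote→Q1. Q0=[P3,P4,P1] Q1=[P2] Q2=[]
t=3-5: P3@Q0 runs 2, rem=5, quantum used, demote→Q1. Q0=[P4,P1] Q1=[P2,P3] Q2=[]
t=5-7: P4@Q0 runs 2, rem=6, quantum used, demote→Q1. Q0=[P1] Q1=[P2,P3,P4] Q2=[]
t=7-8: P1@Q0 runs 1, rem=10, I/O yield, promote→Q0. Q0=[P1] Q1=[P2,P3,P4] Q2=[]
t=8-9: P1@Q0 runs 1, rem=9, I/O yield, promote→Q0. Q0=[P1] Q1=[P2,P3,P4] Q2=[]
t=9-10: P1@Q0 runs 1, rem=8, I/O yield, promote→Q0. Q0=[P1] Q1=[P2,P3,P4] Q2=[]
t=10-11: P1@Q0 runs 1, rem=7, I/O yield, promote→Q0. Q0=[P1] Q1=[P2,P3,P4] Q2=[]
t=11-12: P1@Q0 runs 1, rem=6, I/O yield, promote→Q0. Q0=[P1] Q1=[P2,P3,P4] Q2=[]
t=12-13: P1@Q0 runs 1, rem=5, I/O yield, promote→Q0. Q0=[P1] Q1=[P2,P3,P4] Q2=[]
t=13-14: P1@Q0 runs 1, rem=4, I/O yield, promote→Q0. Q0=[P1] Q1=[P2,P3,P4] Q2=[]
t=14-15: P1@Q0 runs 1, rem=3, I/O yield, promote→Q0. Q0=[P1] Q1=[P2,P3,P4] Q2=[]
t=15-16: P1@Q0 runs 1, rem=2, I/O yield, promote→Q0. Q0=[P1] Q1=[P2,P3,P4] Q2=[]
t=16-17: P1@Q0 runs 1, rem=1, I/O yield, promote→Q0. Q0=[P1] Q1=[P2,P3,P4] Q2=[]
t=17-18: P1@Q0 runs 1, rem=0, completes. Q0=[] Q1=[P2,P3,P4] Q2=[]
t=18-21: P2@Q1 runs 3, rem=4, I/O yield, promote→Q0. Q0=[P2] Q1=[P3,P4] Q2=[]
t=21-23: P2@Q0 runs 2, rem=2, quantum used, demote→Q1. Q0=[] Q1=[P3,P4,P2] Q2=[]
t=23-27: P3@Q1 runs 4, rem=1, quantum used, demote→Q2. Q0=[] Q1=[P4,P2] Q2=[P3]
t=27-31: P4@Q1 runs 4, rem=2, quantum used, demote→Q2. Q0=[] Q1=[P2] Q2=[P3,P4]
t=31-33: P2@Q1 runs 2, rem=0, completes. Q0=[] Q1=[] Q2=[P3,P4]
t=33-34: P3@Q2 runs 1, rem=0, completes. Q0=[] Q1=[] Q2=[P4]
t=34-36: P4@Q2 runs 2, rem=0, completes. Q0=[] Q1=[] Q2=[]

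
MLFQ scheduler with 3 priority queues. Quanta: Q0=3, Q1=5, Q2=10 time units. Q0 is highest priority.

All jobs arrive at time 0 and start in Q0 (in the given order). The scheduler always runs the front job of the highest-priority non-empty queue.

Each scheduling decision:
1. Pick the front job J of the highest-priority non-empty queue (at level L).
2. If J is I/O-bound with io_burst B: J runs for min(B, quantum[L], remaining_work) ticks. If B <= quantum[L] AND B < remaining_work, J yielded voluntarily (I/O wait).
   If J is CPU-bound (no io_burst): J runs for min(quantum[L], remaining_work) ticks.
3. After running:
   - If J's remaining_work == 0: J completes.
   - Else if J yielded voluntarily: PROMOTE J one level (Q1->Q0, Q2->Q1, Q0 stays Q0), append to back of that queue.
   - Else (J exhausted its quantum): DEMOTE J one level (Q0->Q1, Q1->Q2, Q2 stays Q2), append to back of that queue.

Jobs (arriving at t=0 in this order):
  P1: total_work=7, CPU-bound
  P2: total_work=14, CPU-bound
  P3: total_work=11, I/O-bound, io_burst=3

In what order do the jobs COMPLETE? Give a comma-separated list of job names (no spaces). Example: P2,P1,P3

Answer: P3,P1,P2

Derivation:
t=0-3: P1@Q0 runs 3, rem=4, quantum used, demote→Q1. Q0=[P2,P3] Q1=[P1] Q2=[]
t=3-6: P2@Q0 runs 3, rem=11, quantum used, demote→Q1. Q0=[P3] Q1=[P1,P2] Q2=[]
t=6-9: P3@Q0 runs 3, rem=8, I/O yield, promote→Q0. Q0=[P3] Q1=[P1,P2] Q2=[]
t=9-12: P3@Q0 runs 3, rem=5, I/O yield, promote→Q0. Q0=[P3] Q1=[P1,P2] Q2=[]
t=12-15: P3@Q0 runs 3, rem=2, I/O yield, promote→Q0. Q0=[P3] Q1=[P1,P2] Q2=[]
t=15-17: P3@Q0 runs 2, rem=0, completes. Q0=[] Q1=[P1,P2] Q2=[]
t=17-21: P1@Q1 runs 4, rem=0, completes. Q0=[] Q1=[P2] Q2=[]
t=21-26: P2@Q1 runs 5, rem=6, quantum used, demote→Q2. Q0=[] Q1=[] Q2=[P2]
t=26-32: P2@Q2 runs 6, rem=0, completes. Q0=[] Q1=[] Q2=[]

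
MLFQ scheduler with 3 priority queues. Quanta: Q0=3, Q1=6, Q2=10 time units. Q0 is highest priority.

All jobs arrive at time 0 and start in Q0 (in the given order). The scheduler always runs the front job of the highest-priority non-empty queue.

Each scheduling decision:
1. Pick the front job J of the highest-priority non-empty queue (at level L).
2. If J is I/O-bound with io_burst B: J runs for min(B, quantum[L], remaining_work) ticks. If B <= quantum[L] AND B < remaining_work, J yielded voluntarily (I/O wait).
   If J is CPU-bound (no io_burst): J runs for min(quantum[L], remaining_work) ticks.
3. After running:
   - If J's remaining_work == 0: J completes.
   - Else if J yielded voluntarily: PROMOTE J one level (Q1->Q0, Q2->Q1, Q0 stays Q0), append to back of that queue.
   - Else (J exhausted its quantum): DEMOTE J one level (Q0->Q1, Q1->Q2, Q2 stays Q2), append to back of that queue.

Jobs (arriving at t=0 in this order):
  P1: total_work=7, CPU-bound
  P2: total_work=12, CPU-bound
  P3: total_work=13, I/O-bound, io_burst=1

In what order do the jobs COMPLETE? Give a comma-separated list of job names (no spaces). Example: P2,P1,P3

Answer: P3,P1,P2

Derivation:
t=0-3: P1@Q0 runs 3, rem=4, quantum used, demote→Q1. Q0=[P2,P3] Q1=[P1] Q2=[]
t=3-6: P2@Q0 runs 3, rem=9, quantum used, demote→Q1. Q0=[P3] Q1=[P1,P2] Q2=[]
t=6-7: P3@Q0 runs 1, rem=12, I/O yield, promote→Q0. Q0=[P3] Q1=[P1,P2] Q2=[]
t=7-8: P3@Q0 runs 1, rem=11, I/O yield, promote→Q0. Q0=[P3] Q1=[P1,P2] Q2=[]
t=8-9: P3@Q0 runs 1, rem=10, I/O yield, promote→Q0. Q0=[P3] Q1=[P1,P2] Q2=[]
t=9-10: P3@Q0 runs 1, rem=9, I/O yield, promote→Q0. Q0=[P3] Q1=[P1,P2] Q2=[]
t=10-11: P3@Q0 runs 1, rem=8, I/O yield, promote→Q0. Q0=[P3] Q1=[P1,P2] Q2=[]
t=11-12: P3@Q0 runs 1, rem=7, I/O yield, promote→Q0. Q0=[P3] Q1=[P1,P2] Q2=[]
t=12-13: P3@Q0 runs 1, rem=6, I/O yield, promote→Q0. Q0=[P3] Q1=[P1,P2] Q2=[]
t=13-14: P3@Q0 runs 1, rem=5, I/O yield, promote→Q0. Q0=[P3] Q1=[P1,P2] Q2=[]
t=14-15: P3@Q0 runs 1, rem=4, I/O yield, promote→Q0. Q0=[P3] Q1=[P1,P2] Q2=[]
t=15-16: P3@Q0 runs 1, rem=3, I/O yield, promote→Q0. Q0=[P3] Q1=[P1,P2] Q2=[]
t=16-17: P3@Q0 runs 1, rem=2, I/O yield, promote→Q0. Q0=[P3] Q1=[P1,P2] Q2=[]
t=17-18: P3@Q0 runs 1, rem=1, I/O yield, promote→Q0. Q0=[P3] Q1=[P1,P2] Q2=[]
t=18-19: P3@Q0 runs 1, rem=0, completes. Q0=[] Q1=[P1,P2] Q2=[]
t=19-23: P1@Q1 runs 4, rem=0, completes. Q0=[] Q1=[P2] Q2=[]
t=23-29: P2@Q1 runs 6, rem=3, quantum used, demote→Q2. Q0=[] Q1=[] Q2=[P2]
t=29-32: P2@Q2 runs 3, rem=0, completes. Q0=[] Q1=[] Q2=[]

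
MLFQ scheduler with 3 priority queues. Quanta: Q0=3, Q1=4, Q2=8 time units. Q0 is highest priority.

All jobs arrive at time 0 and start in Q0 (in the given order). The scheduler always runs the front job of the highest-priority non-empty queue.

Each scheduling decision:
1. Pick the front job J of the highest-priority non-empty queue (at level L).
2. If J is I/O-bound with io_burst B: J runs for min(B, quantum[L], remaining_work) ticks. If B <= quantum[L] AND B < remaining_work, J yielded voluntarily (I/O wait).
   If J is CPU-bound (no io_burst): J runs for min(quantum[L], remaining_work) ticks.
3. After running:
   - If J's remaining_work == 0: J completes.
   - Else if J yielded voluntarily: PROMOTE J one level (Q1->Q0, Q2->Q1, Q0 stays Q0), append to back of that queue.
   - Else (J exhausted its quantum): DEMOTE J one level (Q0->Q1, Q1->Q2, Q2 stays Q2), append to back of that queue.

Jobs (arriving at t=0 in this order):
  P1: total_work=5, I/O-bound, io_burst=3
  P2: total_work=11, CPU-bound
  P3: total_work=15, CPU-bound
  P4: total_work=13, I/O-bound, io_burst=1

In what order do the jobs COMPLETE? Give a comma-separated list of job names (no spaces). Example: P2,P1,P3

t=0-3: P1@Q0 runs 3, rem=2, I/O yield, promote→Q0. Q0=[P2,P3,P4,P1] Q1=[] Q2=[]
t=3-6: P2@Q0 runs 3, rem=8, quantum used, demote→Q1. Q0=[P3,P4,P1] Q1=[P2] Q2=[]
t=6-9: P3@Q0 runs 3, rem=12, quantum used, demote→Q1. Q0=[P4,P1] Q1=[P2,P3] Q2=[]
t=9-10: P4@Q0 runs 1, rem=12, I/O yield, promote→Q0. Q0=[P1,P4] Q1=[P2,P3] Q2=[]
t=10-12: P1@Q0 runs 2, rem=0, completes. Q0=[P4] Q1=[P2,P3] Q2=[]
t=12-13: P4@Q0 runs 1, rem=11, I/O yield, promote→Q0. Q0=[P4] Q1=[P2,P3] Q2=[]
t=13-14: P4@Q0 runs 1, rem=10, I/O yield, promote→Q0. Q0=[P4] Q1=[P2,P3] Q2=[]
t=14-15: P4@Q0 runs 1, rem=9, I/O yield, promote→Q0. Q0=[P4] Q1=[P2,P3] Q2=[]
t=15-16: P4@Q0 runs 1, rem=8, I/O yield, promote→Q0. Q0=[P4] Q1=[P2,P3] Q2=[]
t=16-17: P4@Q0 runs 1, rem=7, I/O yield, promote→Q0. Q0=[P4] Q1=[P2,P3] Q2=[]
t=17-18: P4@Q0 runs 1, rem=6, I/O yield, promote→Q0. Q0=[P4] Q1=[P2,P3] Q2=[]
t=18-19: P4@Q0 runs 1, rem=5, I/O yield, promote→Q0. Q0=[P4] Q1=[P2,P3] Q2=[]
t=19-20: P4@Q0 runs 1, rem=4, I/O yield, promote→Q0. Q0=[P4] Q1=[P2,P3] Q2=[]
t=20-21: P4@Q0 runs 1, rem=3, I/O yield, promote→Q0. Q0=[P4] Q1=[P2,P3] Q2=[]
t=21-22: P4@Q0 runs 1, rem=2, I/O yield, promote→Q0. Q0=[P4] Q1=[P2,P3] Q2=[]
t=22-23: P4@Q0 runs 1, rem=1, I/O yield, promote→Q0. Q0=[P4] Q1=[P2,P3] Q2=[]
t=23-24: P4@Q0 runs 1, rem=0, completes. Q0=[] Q1=[P2,P3] Q2=[]
t=24-28: P2@Q1 runs 4, rem=4, quantum used, demote→Q2. Q0=[] Q1=[P3] Q2=[P2]
t=28-32: P3@Q1 runs 4, rem=8, quantum used, demote→Q2. Q0=[] Q1=[] Q2=[P2,P3]
t=32-36: P2@Q2 runs 4, rem=0, completes. Q0=[] Q1=[] Q2=[P3]
t=36-44: P3@Q2 runs 8, rem=0, completes. Q0=[] Q1=[] Q2=[]

Answer: P1,P4,P2,P3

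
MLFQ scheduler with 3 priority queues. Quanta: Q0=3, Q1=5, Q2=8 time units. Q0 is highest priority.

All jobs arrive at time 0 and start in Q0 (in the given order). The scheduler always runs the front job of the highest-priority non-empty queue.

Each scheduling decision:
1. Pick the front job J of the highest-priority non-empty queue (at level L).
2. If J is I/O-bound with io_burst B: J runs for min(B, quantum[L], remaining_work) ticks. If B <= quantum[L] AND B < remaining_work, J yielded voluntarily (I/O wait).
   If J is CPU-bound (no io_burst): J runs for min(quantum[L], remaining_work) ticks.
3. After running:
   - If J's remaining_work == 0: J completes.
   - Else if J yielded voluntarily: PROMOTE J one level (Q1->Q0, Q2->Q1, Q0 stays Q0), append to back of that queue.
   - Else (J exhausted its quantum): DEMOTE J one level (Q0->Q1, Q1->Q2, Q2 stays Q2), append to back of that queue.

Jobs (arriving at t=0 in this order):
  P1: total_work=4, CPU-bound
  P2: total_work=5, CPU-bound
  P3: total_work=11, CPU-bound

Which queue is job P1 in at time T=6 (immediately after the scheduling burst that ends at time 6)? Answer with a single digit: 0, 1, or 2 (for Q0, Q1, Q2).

Answer: 1

Derivation:
t=0-3: P1@Q0 runs 3, rem=1, quantum used, demote→Q1. Q0=[P2,P3] Q1=[P1] Q2=[]
t=3-6: P2@Q0 runs 3, rem=2, quantum used, demote→Q1. Q0=[P3] Q1=[P1,P2] Q2=[]
t=6-9: P3@Q0 runs 3, rem=8, quantum used, demote→Q1. Q0=[] Q1=[P1,P2,P3] Q2=[]
t=9-10: P1@Q1 runs 1, rem=0, completes. Q0=[] Q1=[P2,P3] Q2=[]
t=10-12: P2@Q1 runs 2, rem=0, completes. Q0=[] Q1=[P3] Q2=[]
t=12-17: P3@Q1 runs 5, rem=3, quantum used, demote→Q2. Q0=[] Q1=[] Q2=[P3]
t=17-20: P3@Q2 runs 3, rem=0, completes. Q0=[] Q1=[] Q2=[]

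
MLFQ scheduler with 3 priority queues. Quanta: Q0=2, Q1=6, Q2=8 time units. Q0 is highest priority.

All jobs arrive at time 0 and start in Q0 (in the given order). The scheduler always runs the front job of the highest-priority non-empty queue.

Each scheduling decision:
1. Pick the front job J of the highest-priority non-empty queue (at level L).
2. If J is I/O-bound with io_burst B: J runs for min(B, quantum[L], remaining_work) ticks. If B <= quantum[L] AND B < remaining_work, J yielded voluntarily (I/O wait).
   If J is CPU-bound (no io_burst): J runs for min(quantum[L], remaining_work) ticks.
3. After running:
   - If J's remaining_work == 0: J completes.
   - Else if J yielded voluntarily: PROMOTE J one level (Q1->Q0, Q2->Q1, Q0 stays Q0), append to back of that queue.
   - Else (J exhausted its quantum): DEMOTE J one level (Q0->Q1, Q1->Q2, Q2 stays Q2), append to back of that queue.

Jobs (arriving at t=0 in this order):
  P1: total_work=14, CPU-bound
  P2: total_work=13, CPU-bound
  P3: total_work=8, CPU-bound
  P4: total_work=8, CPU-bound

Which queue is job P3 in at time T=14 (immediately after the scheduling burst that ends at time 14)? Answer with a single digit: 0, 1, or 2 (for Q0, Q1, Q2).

Answer: 1

Derivation:
t=0-2: P1@Q0 runs 2, rem=12, quantum used, demote→Q1. Q0=[P2,P3,P4] Q1=[P1] Q2=[]
t=2-4: P2@Q0 runs 2, rem=11, quantum used, demote→Q1. Q0=[P3,P4] Q1=[P1,P2] Q2=[]
t=4-6: P3@Q0 runs 2, rem=6, quantum used, demote→Q1. Q0=[P4] Q1=[P1,P2,P3] Q2=[]
t=6-8: P4@Q0 runs 2, rem=6, quantum used, demote→Q1. Q0=[] Q1=[P1,P2,P3,P4] Q2=[]
t=8-14: P1@Q1 runs 6, rem=6, quantum used, demote→Q2. Q0=[] Q1=[P2,P3,P4] Q2=[P1]
t=14-20: P2@Q1 runs 6, rem=5, quantum used, demote→Q2. Q0=[] Q1=[P3,P4] Q2=[P1,P2]
t=20-26: P3@Q1 runs 6, rem=0, completes. Q0=[] Q1=[P4] Q2=[P1,P2]
t=26-32: P4@Q1 runs 6, rem=0, completes. Q0=[] Q1=[] Q2=[P1,P2]
t=32-38: P1@Q2 runs 6, rem=0, completes. Q0=[] Q1=[] Q2=[P2]
t=38-43: P2@Q2 runs 5, rem=0, completes. Q0=[] Q1=[] Q2=[]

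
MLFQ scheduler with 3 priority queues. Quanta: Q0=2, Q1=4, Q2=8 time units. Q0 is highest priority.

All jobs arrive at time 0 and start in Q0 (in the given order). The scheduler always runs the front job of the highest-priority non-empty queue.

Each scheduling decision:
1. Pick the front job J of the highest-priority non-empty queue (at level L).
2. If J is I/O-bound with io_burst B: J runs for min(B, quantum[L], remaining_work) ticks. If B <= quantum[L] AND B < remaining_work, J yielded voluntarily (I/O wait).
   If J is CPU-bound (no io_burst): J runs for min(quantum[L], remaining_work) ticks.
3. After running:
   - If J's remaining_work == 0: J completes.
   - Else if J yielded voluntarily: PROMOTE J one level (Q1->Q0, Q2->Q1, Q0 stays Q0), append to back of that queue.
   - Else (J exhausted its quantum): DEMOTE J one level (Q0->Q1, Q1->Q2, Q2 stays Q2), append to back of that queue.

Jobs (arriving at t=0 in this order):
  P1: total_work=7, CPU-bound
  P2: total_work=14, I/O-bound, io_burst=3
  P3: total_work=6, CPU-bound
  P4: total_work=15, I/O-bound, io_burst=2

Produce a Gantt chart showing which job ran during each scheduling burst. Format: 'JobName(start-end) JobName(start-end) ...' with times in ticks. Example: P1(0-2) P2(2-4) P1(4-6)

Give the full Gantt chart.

Answer: P1(0-2) P2(2-4) P3(4-6) P4(6-8) P4(8-10) P4(10-12) P4(12-14) P4(14-16) P4(16-18) P4(18-20) P4(20-21) P1(21-25) P2(25-28) P2(28-30) P3(30-34) P2(34-37) P2(37-39) P2(39-41) P1(41-42)

Derivation:
t=0-2: P1@Q0 runs 2, rem=5, quantum used, demote→Q1. Q0=[P2,P3,P4] Q1=[P1] Q2=[]
t=2-4: P2@Q0 runs 2, rem=12, quantum used, demote→Q1. Q0=[P3,P4] Q1=[P1,P2] Q2=[]
t=4-6: P3@Q0 runs 2, rem=4, quantum used, demote→Q1. Q0=[P4] Q1=[P1,P2,P3] Q2=[]
t=6-8: P4@Q0 runs 2, rem=13, I/O yield, promote→Q0. Q0=[P4] Q1=[P1,P2,P3] Q2=[]
t=8-10: P4@Q0 runs 2, rem=11, I/O yield, promote→Q0. Q0=[P4] Q1=[P1,P2,P3] Q2=[]
t=10-12: P4@Q0 runs 2, rem=9, I/O yield, promote→Q0. Q0=[P4] Q1=[P1,P2,P3] Q2=[]
t=12-14: P4@Q0 runs 2, rem=7, I/O yield, promote→Q0. Q0=[P4] Q1=[P1,P2,P3] Q2=[]
t=14-16: P4@Q0 runs 2, rem=5, I/O yield, promote→Q0. Q0=[P4] Q1=[P1,P2,P3] Q2=[]
t=16-18: P4@Q0 runs 2, rem=3, I/O yield, promote→Q0. Q0=[P4] Q1=[P1,P2,P3] Q2=[]
t=18-20: P4@Q0 runs 2, rem=1, I/O yield, promote→Q0. Q0=[P4] Q1=[P1,P2,P3] Q2=[]
t=20-21: P4@Q0 runs 1, rem=0, completes. Q0=[] Q1=[P1,P2,P3] Q2=[]
t=21-25: P1@Q1 runs 4, rem=1, quantum used, demote→Q2. Q0=[] Q1=[P2,P3] Q2=[P1]
t=25-28: P2@Q1 runs 3, rem=9, I/O yield, promote→Q0. Q0=[P2] Q1=[P3] Q2=[P1]
t=28-30: P2@Q0 runs 2, rem=7, quantum used, demote→Q1. Q0=[] Q1=[P3,P2] Q2=[P1]
t=30-34: P3@Q1 runs 4, rem=0, completes. Q0=[] Q1=[P2] Q2=[P1]
t=34-37: P2@Q1 runs 3, rem=4, I/O yield, promote→Q0. Q0=[P2] Q1=[] Q2=[P1]
t=37-39: P2@Q0 runs 2, rem=2, quantum used, demote→Q1. Q0=[] Q1=[P2] Q2=[P1]
t=39-41: P2@Q1 runs 2, rem=0, completes. Q0=[] Q1=[] Q2=[P1]
t=41-42: P1@Q2 runs 1, rem=0, completes. Q0=[] Q1=[] Q2=[]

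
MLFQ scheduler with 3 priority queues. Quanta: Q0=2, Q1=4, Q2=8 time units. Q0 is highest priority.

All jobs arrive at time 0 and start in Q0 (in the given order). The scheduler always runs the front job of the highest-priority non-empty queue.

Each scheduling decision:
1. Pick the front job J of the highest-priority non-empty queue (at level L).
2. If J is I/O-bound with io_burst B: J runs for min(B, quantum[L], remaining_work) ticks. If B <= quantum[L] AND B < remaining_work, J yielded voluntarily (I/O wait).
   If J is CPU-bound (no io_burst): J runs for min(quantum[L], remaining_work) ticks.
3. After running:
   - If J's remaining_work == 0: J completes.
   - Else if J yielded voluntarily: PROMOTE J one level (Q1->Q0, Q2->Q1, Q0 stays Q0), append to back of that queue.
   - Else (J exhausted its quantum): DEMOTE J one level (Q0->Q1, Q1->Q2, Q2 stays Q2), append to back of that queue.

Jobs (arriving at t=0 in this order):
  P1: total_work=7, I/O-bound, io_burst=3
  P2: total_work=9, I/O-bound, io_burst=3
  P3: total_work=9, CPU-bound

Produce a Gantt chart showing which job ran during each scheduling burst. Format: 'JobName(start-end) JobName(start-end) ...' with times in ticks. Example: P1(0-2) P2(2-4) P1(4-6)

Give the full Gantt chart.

Answer: P1(0-2) P2(2-4) P3(4-6) P1(6-9) P1(9-11) P2(11-14) P2(14-16) P3(16-20) P2(20-22) P3(22-25)

Derivation:
t=0-2: P1@Q0 runs 2, rem=5, quantum used, demote→Q1. Q0=[P2,P3] Q1=[P1] Q2=[]
t=2-4: P2@Q0 runs 2, rem=7, quantum used, demote→Q1. Q0=[P3] Q1=[P1,P2] Q2=[]
t=4-6: P3@Q0 runs 2, rem=7, quantum used, demote→Q1. Q0=[] Q1=[P1,P2,P3] Q2=[]
t=6-9: P1@Q1 runs 3, rem=2, I/O yield, promote→Q0. Q0=[P1] Q1=[P2,P3] Q2=[]
t=9-11: P1@Q0 runs 2, rem=0, completes. Q0=[] Q1=[P2,P3] Q2=[]
t=11-14: P2@Q1 runs 3, rem=4, I/O yield, promote→Q0. Q0=[P2] Q1=[P3] Q2=[]
t=14-16: P2@Q0 runs 2, rem=2, quantum used, demote→Q1. Q0=[] Q1=[P3,P2] Q2=[]
t=16-20: P3@Q1 runs 4, rem=3, quantum used, demote→Q2. Q0=[] Q1=[P2] Q2=[P3]
t=20-22: P2@Q1 runs 2, rem=0, completes. Q0=[] Q1=[] Q2=[P3]
t=22-25: P3@Q2 runs 3, rem=0, completes. Q0=[] Q1=[] Q2=[]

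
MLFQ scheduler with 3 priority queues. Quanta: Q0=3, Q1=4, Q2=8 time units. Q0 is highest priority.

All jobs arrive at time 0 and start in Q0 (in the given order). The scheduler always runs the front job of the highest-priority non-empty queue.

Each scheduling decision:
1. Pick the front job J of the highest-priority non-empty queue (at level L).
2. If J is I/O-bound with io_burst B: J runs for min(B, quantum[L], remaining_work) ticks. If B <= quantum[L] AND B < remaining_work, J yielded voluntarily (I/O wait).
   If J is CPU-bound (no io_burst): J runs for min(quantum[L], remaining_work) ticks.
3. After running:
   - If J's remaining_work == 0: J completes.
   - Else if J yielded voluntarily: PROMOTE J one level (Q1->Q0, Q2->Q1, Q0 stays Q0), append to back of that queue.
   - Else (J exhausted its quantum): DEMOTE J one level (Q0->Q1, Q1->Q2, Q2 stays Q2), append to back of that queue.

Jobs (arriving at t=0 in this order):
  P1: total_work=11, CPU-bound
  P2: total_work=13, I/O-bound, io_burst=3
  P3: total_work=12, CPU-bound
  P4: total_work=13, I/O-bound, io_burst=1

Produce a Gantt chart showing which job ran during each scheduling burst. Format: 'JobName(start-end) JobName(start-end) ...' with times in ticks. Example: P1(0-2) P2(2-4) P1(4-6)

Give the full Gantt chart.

Answer: P1(0-3) P2(3-6) P3(6-9) P4(9-10) P2(10-13) P4(13-14) P2(14-17) P4(17-18) P2(18-21) P4(21-22) P2(22-23) P4(23-24) P4(24-25) P4(25-26) P4(26-27) P4(27-28) P4(28-29) P4(29-30) P4(30-31) P4(31-32) P1(32-36) P3(36-40) P1(40-44) P3(44-49)

Derivation:
t=0-3: P1@Q0 runs 3, rem=8, quantum used, demote→Q1. Q0=[P2,P3,P4] Q1=[P1] Q2=[]
t=3-6: P2@Q0 runs 3, rem=10, I/O yield, promote→Q0. Q0=[P3,P4,P2] Q1=[P1] Q2=[]
t=6-9: P3@Q0 runs 3, rem=9, quantum used, demote→Q1. Q0=[P4,P2] Q1=[P1,P3] Q2=[]
t=9-10: P4@Q0 runs 1, rem=12, I/O yield, promote→Q0. Q0=[P2,P4] Q1=[P1,P3] Q2=[]
t=10-13: P2@Q0 runs 3, rem=7, I/O yield, promote→Q0. Q0=[P4,P2] Q1=[P1,P3] Q2=[]
t=13-14: P4@Q0 runs 1, rem=11, I/O yield, promote→Q0. Q0=[P2,P4] Q1=[P1,P3] Q2=[]
t=14-17: P2@Q0 runs 3, rem=4, I/O yield, promote→Q0. Q0=[P4,P2] Q1=[P1,P3] Q2=[]
t=17-18: P4@Q0 runs 1, rem=10, I/O yield, promote→Q0. Q0=[P2,P4] Q1=[P1,P3] Q2=[]
t=18-21: P2@Q0 runs 3, rem=1, I/O yield, promote→Q0. Q0=[P4,P2] Q1=[P1,P3] Q2=[]
t=21-22: P4@Q0 runs 1, rem=9, I/O yield, promote→Q0. Q0=[P2,P4] Q1=[P1,P3] Q2=[]
t=22-23: P2@Q0 runs 1, rem=0, completes. Q0=[P4] Q1=[P1,P3] Q2=[]
t=23-24: P4@Q0 runs 1, rem=8, I/O yield, promote→Q0. Q0=[P4] Q1=[P1,P3] Q2=[]
t=24-25: P4@Q0 runs 1, rem=7, I/O yield, promote→Q0. Q0=[P4] Q1=[P1,P3] Q2=[]
t=25-26: P4@Q0 runs 1, rem=6, I/O yield, promote→Q0. Q0=[P4] Q1=[P1,P3] Q2=[]
t=26-27: P4@Q0 runs 1, rem=5, I/O yield, promote→Q0. Q0=[P4] Q1=[P1,P3] Q2=[]
t=27-28: P4@Q0 runs 1, rem=4, I/O yield, promote→Q0. Q0=[P4] Q1=[P1,P3] Q2=[]
t=28-29: P4@Q0 runs 1, rem=3, I/O yield, promote→Q0. Q0=[P4] Q1=[P1,P3] Q2=[]
t=29-30: P4@Q0 runs 1, rem=2, I/O yield, promote→Q0. Q0=[P4] Q1=[P1,P3] Q2=[]
t=30-31: P4@Q0 runs 1, rem=1, I/O yield, promote→Q0. Q0=[P4] Q1=[P1,P3] Q2=[]
t=31-32: P4@Q0 runs 1, rem=0, completes. Q0=[] Q1=[P1,P3] Q2=[]
t=32-36: P1@Q1 runs 4, rem=4, quantum used, demote→Q2. Q0=[] Q1=[P3] Q2=[P1]
t=36-40: P3@Q1 runs 4, rem=5, quantum used, demote→Q2. Q0=[] Q1=[] Q2=[P1,P3]
t=40-44: P1@Q2 runs 4, rem=0, completes. Q0=[] Q1=[] Q2=[P3]
t=44-49: P3@Q2 runs 5, rem=0, completes. Q0=[] Q1=[] Q2=[]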